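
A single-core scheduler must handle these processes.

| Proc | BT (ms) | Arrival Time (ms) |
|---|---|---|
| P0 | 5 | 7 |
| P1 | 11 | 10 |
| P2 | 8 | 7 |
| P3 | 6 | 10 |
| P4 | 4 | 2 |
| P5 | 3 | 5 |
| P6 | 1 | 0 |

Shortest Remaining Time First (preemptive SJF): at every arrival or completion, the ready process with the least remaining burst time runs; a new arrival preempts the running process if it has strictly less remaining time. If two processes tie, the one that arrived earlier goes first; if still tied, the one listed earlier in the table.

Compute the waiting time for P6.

Timeline: | P6 0-1 | idle 1-2 | P4 2-6 | P5 6-9 | P0 9-14 | P3 14-20 | P2 20-28 | P1 28-39 |
Completion: P0=14  P1=39  P2=28  P3=20  P4=6  P5=9  P6=1
Turnaround (C−A): P0=7  P1=29  P2=21  P3=10  P4=4  P5=4  P6=1
Waiting(P6) = turnaround − burst = 1 − 1 = 0

0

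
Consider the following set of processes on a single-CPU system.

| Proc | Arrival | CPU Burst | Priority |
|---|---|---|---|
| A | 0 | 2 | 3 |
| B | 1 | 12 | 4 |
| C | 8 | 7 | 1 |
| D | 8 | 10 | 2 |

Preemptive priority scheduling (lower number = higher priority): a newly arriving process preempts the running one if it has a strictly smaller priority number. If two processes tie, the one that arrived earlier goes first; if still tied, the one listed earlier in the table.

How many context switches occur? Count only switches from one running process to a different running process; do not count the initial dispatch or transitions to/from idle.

Schedule: | A 0-2 | B 2-8 | C 8-15 | D 15-25 | B 25-31 |
Completion: A=2  B=31  C=15  D=25
Turnaround (C−A): A=2  B=30  C=7  D=17

4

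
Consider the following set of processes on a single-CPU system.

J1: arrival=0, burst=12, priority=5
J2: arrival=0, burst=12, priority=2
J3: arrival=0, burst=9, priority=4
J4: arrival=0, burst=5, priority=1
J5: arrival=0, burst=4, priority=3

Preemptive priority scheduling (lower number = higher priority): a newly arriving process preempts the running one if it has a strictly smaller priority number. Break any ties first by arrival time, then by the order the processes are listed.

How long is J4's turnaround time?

5

Gantt: | J4 0-5 | J2 5-17 | J5 17-21 | J3 21-30 | J1 30-42 |
Completion: J1=42  J2=17  J3=30  J4=5  J5=21
Turnaround (C−A): J1=42  J2=17  J3=30  J4=5  J5=21
Turnaround(J4) = completion − arrival = 5 − 0 = 5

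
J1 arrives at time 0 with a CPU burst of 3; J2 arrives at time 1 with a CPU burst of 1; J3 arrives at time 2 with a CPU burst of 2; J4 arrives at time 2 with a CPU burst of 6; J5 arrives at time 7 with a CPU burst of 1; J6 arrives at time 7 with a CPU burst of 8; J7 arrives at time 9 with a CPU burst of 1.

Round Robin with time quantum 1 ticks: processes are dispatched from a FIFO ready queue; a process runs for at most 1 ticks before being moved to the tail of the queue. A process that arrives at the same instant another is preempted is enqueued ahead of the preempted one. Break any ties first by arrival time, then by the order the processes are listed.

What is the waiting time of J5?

Gantt: | J1 0-1 | J2 1-2 | J1 2-3 | J3 3-4 | J4 4-5 | J1 5-6 | J3 6-7 | J4 7-8 | J5 8-9 | J6 9-10 | J4 10-11 | J7 11-12 | J6 12-13 | J4 13-14 | J6 14-15 | J4 15-16 | J6 16-17 | J4 17-18 | J6 18-22 |
Completion: J1=6  J2=2  J3=7  J4=18  J5=9  J6=22  J7=12
Waiting(J5) = turnaround − burst = 2 − 1 = 1

1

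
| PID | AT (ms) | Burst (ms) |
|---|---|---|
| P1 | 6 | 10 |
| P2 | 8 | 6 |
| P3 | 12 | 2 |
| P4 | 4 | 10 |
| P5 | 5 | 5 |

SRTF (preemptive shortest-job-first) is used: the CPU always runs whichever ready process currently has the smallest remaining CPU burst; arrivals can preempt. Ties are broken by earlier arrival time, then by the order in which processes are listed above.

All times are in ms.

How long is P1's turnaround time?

Schedule: | idle 0-4 | P4 4-5 | P5 5-10 | P2 10-12 | P3 12-14 | P2 14-18 | P4 18-27 | P1 27-37 |
Completion: P1=37  P2=18  P3=14  P4=27  P5=10
Turnaround (C−A): P1=31  P2=10  P3=2  P4=23  P5=5
Turnaround(P1) = completion − arrival = 37 − 6 = 31

31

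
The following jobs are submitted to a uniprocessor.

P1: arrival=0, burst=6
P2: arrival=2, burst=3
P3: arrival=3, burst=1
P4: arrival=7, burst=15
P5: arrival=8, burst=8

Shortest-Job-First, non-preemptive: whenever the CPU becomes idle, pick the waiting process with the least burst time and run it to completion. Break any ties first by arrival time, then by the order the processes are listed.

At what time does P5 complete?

Timeline: | P1 0-6 | P3 6-7 | P2 7-10 | P5 10-18 | P4 18-33 |
Completion: P1=6  P2=10  P3=7  P4=33  P5=18

18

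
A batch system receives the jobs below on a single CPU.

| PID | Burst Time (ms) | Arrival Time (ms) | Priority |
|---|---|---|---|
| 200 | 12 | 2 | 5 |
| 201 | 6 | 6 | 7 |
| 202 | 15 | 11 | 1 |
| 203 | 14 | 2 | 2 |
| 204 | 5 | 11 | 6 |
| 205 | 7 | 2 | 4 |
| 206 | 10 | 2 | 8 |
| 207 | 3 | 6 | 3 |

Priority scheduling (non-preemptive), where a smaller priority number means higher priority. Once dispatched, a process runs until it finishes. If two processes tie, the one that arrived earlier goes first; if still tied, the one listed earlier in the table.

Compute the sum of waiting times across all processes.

257

Timeline: | idle 0-2 | 203 2-16 | 202 16-31 | 207 31-34 | 205 34-41 | 200 41-53 | 204 53-58 | 201 58-64 | 206 64-74 |
Completion: 200=53  201=64  202=31  203=16  204=58  205=41  206=74  207=34
Waiting = turnaround − burst: 200=39, 201=52, 202=5, 203=0, 204=42, 205=32, 206=62, 207=25
Total waiting = 39 + 52 + 5 + 0 + 42 + 32 + 62 + 25 = 257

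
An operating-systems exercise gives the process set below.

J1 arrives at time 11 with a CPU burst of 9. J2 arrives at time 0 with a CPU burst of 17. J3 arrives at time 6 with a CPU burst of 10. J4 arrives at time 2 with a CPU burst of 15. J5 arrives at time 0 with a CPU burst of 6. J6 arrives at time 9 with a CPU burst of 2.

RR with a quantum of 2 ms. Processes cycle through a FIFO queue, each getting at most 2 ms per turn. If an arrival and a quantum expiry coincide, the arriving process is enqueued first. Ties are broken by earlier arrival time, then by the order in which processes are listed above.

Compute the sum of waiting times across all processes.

169

Schedule: | J2 0-2 | J5 2-4 | J4 4-6 | J2 6-8 | J5 8-10 | J3 10-12 | J4 12-14 | J2 14-16 | J6 16-18 | J5 18-20 | J1 20-22 | J3 22-24 | J4 24-26 | J2 26-28 | J1 28-30 | J3 30-32 | J4 32-34 | J2 34-36 | J1 36-38 | J3 38-40 | J4 40-42 | J2 42-44 | J1 44-46 | J3 46-48 | J4 48-50 | J2 50-52 | J1 52-53 | J4 53-55 | J2 55-57 | J4 57-58 | J2 58-59 |
Completion: J1=53  J2=59  J3=48  J4=58  J5=20  J6=18
Turnaround (C−A): J1=42  J2=59  J3=42  J4=56  J5=20  J6=9
Waiting = turnaround − burst: J1=33, J2=42, J3=32, J4=41, J5=14, J6=7
Total waiting = 33 + 42 + 32 + 41 + 14 + 7 = 169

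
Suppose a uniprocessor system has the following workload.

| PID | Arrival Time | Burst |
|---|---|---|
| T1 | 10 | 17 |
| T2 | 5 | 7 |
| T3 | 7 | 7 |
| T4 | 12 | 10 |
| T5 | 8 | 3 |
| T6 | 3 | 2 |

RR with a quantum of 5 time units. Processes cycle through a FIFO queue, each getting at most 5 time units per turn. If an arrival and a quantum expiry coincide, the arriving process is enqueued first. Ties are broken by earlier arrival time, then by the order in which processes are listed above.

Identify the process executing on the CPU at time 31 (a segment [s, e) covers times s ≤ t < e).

T3

Schedule: | idle 0-3 | T6 3-5 | T2 5-10 | T3 10-15 | T5 15-18 | T1 18-23 | T2 23-25 | T4 25-30 | T3 30-32 | T1 32-37 | T4 37-42 | T1 42-49 |
Completion: T1=49  T2=25  T3=32  T4=42  T5=18  T6=5
Turnaround (C−A): T1=39  T2=20  T3=25  T4=30  T5=10  T6=2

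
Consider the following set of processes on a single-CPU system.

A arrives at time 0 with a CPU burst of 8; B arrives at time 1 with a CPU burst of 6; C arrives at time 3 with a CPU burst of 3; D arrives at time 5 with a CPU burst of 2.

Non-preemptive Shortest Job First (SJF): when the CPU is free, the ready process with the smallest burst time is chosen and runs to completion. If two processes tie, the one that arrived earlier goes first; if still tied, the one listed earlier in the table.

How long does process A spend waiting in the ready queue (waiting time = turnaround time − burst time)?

Timeline: | A 0-8 | D 8-10 | C 10-13 | B 13-19 |
Completion: A=8  B=19  C=13  D=10
Waiting(A) = turnaround − burst = 8 − 8 = 0

0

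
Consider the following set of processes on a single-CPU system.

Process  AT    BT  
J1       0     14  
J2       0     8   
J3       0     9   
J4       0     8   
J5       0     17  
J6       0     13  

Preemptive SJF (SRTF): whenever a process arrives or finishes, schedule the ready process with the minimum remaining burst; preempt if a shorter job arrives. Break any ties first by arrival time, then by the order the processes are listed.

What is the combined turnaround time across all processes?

Schedule: | J2 0-8 | J4 8-16 | J3 16-25 | J6 25-38 | J1 38-52 | J5 52-69 |
Completion: J1=52  J2=8  J3=25  J4=16  J5=69  J6=38
Turnaround = completion − arrival: J1=52, J2=8, J3=25, J4=16, J5=69, J6=38
Total turnaround = 52 + 8 + 25 + 16 + 69 + 38 = 208

208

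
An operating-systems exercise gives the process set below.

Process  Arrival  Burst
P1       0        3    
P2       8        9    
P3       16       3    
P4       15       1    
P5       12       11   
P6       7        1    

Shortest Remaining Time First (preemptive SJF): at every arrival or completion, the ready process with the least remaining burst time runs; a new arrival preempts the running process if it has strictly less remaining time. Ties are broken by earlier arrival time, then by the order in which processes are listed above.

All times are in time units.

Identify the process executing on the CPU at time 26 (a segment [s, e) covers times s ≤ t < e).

P5

Gantt: | P1 0-3 | idle 3-7 | P6 7-8 | P2 8-15 | P4 15-16 | P2 16-18 | P3 18-21 | P5 21-32 |
Completion: P1=3  P2=18  P3=21  P4=16  P5=32  P6=8
Turnaround (C−A): P1=3  P2=10  P3=5  P4=1  P5=20  P6=1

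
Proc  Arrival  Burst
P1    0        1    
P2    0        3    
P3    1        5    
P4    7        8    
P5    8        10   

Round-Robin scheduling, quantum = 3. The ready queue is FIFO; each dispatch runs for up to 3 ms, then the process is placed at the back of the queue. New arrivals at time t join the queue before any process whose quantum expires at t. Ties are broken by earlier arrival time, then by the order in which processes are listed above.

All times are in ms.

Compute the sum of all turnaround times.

51

Gantt: | P1 0-1 | P2 1-4 | P3 4-7 | P4 7-10 | P3 10-12 | P5 12-15 | P4 15-18 | P5 18-21 | P4 21-23 | P5 23-27 |
Completion: P1=1  P2=4  P3=12  P4=23  P5=27
Turnaround (C−A): P1=1  P2=4  P3=11  P4=16  P5=19
Turnaround = completion − arrival: P1=1, P2=4, P3=11, P4=16, P5=19
Total turnaround = 1 + 4 + 11 + 16 + 19 = 51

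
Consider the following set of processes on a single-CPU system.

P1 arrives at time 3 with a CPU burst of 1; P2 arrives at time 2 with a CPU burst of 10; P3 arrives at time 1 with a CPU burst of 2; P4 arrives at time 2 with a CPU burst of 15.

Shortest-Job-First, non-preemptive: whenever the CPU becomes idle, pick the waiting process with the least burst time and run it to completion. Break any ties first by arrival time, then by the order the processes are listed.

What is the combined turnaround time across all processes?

42

Timeline: | idle 0-1 | P3 1-3 | P1 3-4 | P2 4-14 | P4 14-29 |
Completion: P1=4  P2=14  P3=3  P4=29
Turnaround = completion − arrival: P1=1, P2=12, P3=2, P4=27
Total turnaround = 1 + 12 + 2 + 27 = 42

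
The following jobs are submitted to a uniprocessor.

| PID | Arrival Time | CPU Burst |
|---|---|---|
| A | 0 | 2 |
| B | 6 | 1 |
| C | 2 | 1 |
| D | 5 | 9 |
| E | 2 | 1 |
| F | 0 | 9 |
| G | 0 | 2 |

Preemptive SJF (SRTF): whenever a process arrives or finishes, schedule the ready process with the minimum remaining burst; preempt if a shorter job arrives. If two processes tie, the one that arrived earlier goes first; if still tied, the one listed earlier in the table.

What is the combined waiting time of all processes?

23

Schedule: | A 0-2 | C 2-3 | E 3-4 | G 4-6 | B 6-7 | F 7-16 | D 16-25 |
Completion: A=2  B=7  C=3  D=25  E=4  F=16  G=6
Waiting = turnaround − burst: A=0, B=0, C=0, D=11, E=1, F=7, G=4
Total waiting = 0 + 0 + 0 + 11 + 1 + 7 + 4 = 23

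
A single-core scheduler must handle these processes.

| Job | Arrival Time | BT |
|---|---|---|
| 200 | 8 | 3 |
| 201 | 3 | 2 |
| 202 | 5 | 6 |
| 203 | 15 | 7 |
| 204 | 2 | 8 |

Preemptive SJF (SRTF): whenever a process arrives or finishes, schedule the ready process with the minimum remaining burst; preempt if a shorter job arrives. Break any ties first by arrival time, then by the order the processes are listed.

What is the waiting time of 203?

6

Schedule: | idle 0-2 | 204 2-3 | 201 3-5 | 202 5-11 | 200 11-14 | 204 14-21 | 203 21-28 |
Completion: 200=14  201=5  202=11  203=28  204=21
Turnaround (C−A): 200=6  201=2  202=6  203=13  204=19
Waiting(203) = turnaround − burst = 13 − 7 = 6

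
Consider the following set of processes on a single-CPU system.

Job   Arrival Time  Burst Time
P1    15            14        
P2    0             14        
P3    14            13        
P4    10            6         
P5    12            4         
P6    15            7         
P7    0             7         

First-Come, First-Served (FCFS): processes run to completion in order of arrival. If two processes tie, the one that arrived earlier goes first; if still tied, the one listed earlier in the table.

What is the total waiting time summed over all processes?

Timeline: | P2 0-14 | P7 14-21 | P4 21-27 | P5 27-31 | P3 31-44 | P1 44-58 | P6 58-65 |
Completion: P1=58  P2=14  P3=44  P4=27  P5=31  P6=65  P7=21
Waiting = turnaround − burst: P1=29, P2=0, P3=17, P4=11, P5=15, P6=43, P7=14
Total waiting = 29 + 0 + 17 + 11 + 15 + 43 + 14 = 129

129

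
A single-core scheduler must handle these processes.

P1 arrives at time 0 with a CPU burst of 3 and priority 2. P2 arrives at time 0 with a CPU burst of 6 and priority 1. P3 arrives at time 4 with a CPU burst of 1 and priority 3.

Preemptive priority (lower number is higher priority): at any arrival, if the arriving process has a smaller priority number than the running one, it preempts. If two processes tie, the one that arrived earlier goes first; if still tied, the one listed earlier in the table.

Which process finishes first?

Schedule: | P2 0-6 | P1 6-9 | P3 9-10 |
Completion: P1=9  P2=6  P3=10
Turnaround (C−A): P1=9  P2=6  P3=6
Finish order: P2 → P1 → P3

P2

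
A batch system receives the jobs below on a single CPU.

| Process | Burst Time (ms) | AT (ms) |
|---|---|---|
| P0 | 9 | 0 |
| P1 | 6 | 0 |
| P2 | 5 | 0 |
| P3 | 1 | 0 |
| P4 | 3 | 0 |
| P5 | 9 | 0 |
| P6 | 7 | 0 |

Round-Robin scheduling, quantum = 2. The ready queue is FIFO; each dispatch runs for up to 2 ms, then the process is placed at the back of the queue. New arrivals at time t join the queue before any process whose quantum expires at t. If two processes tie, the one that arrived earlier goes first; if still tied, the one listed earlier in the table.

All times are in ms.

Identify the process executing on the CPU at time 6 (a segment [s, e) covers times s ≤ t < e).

Schedule: | P0 0-2 | P1 2-4 | P2 4-6 | P3 6-7 | P4 7-9 | P5 9-11 | P6 11-13 | P0 13-15 | P1 15-17 | P2 17-19 | P4 19-20 | P5 20-22 | P6 22-24 | P0 24-26 | P1 26-28 | P2 28-29 | P5 29-31 | P6 31-33 | P0 33-35 | P5 35-37 | P6 37-38 | P0 38-39 | P5 39-40 |
Completion: P0=39  P1=28  P2=29  P3=7  P4=20  P5=40  P6=38

P3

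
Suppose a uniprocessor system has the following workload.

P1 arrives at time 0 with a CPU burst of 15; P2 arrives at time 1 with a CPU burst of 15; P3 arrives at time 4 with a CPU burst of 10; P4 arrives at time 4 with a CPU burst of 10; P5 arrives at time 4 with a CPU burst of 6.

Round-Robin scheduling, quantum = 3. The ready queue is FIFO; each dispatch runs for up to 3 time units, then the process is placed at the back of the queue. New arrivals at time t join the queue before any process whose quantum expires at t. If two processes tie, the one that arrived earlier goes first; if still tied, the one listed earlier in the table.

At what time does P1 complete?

Timeline: | P1 0-3 | P2 3-6 | P1 6-9 | P3 9-12 | P4 12-15 | P5 15-18 | P2 18-21 | P1 21-24 | P3 24-27 | P4 27-30 | P5 30-33 | P2 33-36 | P1 36-39 | P3 39-42 | P4 42-45 | P2 45-48 | P1 48-51 | P3 51-52 | P4 52-53 | P2 53-56 |
Completion: P1=51  P2=56  P3=52  P4=53  P5=33
Turnaround (C−A): P1=51  P2=55  P3=48  P4=49  P5=29

51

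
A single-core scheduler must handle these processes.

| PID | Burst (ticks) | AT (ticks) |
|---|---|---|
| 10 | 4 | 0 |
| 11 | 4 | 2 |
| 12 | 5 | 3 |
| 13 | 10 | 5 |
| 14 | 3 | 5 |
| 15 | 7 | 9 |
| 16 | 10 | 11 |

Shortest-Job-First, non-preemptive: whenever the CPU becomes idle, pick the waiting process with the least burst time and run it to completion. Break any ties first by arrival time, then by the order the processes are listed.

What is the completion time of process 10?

4

Gantt: | 10 0-4 | 11 4-8 | 14 8-11 | 12 11-16 | 15 16-23 | 13 23-33 | 16 33-43 |
Completion: 10=4  11=8  12=16  13=33  14=11  15=23  16=43
Turnaround (C−A): 10=4  11=6  12=13  13=28  14=6  15=14  16=32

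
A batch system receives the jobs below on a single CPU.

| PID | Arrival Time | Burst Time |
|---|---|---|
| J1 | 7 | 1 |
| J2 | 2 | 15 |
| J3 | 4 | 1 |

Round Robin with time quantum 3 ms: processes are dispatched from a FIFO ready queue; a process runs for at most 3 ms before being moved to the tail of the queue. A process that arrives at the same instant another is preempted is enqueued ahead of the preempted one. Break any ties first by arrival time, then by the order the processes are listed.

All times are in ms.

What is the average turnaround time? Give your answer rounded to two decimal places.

7.33

Gantt: | idle 0-2 | J2 2-5 | J3 5-6 | J2 6-9 | J1 9-10 | J2 10-19 |
Completion: J1=10  J2=19  J3=6
Turnaround (C−A): J1=3  J2=17  J3=2
Turnaround times: J1=3, J2=17, J3=2
Average turnaround = (3+17+2) / 3 = 22/3 = 7.33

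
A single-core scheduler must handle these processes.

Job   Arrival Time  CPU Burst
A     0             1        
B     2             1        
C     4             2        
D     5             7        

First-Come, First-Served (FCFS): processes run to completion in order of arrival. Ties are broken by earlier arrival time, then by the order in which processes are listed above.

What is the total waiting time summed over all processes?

Timeline: | A 0-1 | idle 1-2 | B 2-3 | idle 3-4 | C 4-6 | D 6-13 |
Completion: A=1  B=3  C=6  D=13
Waiting = turnaround − burst: A=0, B=0, C=0, D=1
Total waiting = 0 + 0 + 0 + 1 = 1

1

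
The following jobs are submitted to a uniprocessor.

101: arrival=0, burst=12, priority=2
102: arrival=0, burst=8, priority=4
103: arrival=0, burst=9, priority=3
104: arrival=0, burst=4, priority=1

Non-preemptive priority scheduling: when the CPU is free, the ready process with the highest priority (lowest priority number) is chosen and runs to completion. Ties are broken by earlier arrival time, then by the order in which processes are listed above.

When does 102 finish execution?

Schedule: | 104 0-4 | 101 4-16 | 103 16-25 | 102 25-33 |
Completion: 101=16  102=33  103=25  104=4
Turnaround (C−A): 101=16  102=33  103=25  104=4

33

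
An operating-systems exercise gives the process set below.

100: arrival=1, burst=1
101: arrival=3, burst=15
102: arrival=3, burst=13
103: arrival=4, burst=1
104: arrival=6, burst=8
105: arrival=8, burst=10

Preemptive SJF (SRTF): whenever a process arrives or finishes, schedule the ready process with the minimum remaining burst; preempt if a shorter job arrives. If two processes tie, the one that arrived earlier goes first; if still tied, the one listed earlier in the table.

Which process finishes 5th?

Timeline: | idle 0-1 | 100 1-2 | idle 2-3 | 102 3-4 | 103 4-5 | 102 5-6 | 104 6-14 | 105 14-24 | 102 24-35 | 101 35-50 |
Completion: 100=2  101=50  102=35  103=5  104=14  105=24
Finish order: 100 → 103 → 104 → 105 → 102 → 101

102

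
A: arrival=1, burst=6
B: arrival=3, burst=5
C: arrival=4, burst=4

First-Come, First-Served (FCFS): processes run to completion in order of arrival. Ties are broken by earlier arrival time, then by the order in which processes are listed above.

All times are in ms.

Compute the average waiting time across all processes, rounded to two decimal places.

4.00

Gantt: | idle 0-1 | A 1-7 | B 7-12 | C 12-16 |
Completion: A=7  B=12  C=16
Waiting times: A=0, B=4, C=8
Average waiting = (0+4+8) / 3 = 12/3 = 4.00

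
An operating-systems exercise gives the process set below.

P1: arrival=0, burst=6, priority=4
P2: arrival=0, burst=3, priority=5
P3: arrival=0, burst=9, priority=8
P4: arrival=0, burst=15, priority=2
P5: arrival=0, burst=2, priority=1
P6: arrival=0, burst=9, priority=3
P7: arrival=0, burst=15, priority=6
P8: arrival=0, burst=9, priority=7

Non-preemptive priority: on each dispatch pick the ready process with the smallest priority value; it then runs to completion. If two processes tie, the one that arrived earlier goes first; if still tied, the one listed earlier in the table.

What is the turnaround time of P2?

Gantt: | P5 0-2 | P4 2-17 | P6 17-26 | P1 26-32 | P2 32-35 | P7 35-50 | P8 50-59 | P3 59-68 |
Completion: P1=32  P2=35  P3=68  P4=17  P5=2  P6=26  P7=50  P8=59
Turnaround (C−A): P1=32  P2=35  P3=68  P4=17  P5=2  P6=26  P7=50  P8=59
Turnaround(P2) = completion − arrival = 35 − 0 = 35

35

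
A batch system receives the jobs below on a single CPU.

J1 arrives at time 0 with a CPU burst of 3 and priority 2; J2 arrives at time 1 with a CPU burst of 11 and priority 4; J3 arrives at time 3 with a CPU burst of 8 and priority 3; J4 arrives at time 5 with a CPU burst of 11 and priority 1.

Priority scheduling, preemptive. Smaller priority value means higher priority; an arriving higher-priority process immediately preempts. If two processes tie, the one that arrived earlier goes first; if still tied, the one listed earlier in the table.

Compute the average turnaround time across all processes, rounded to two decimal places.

Gantt: | J1 0-3 | J3 3-5 | J4 5-16 | J3 16-22 | J2 22-33 |
Completion: J1=3  J2=33  J3=22  J4=16
Turnaround (C−A): J1=3  J2=32  J3=19  J4=11
Turnaround times: J1=3, J2=32, J3=19, J4=11
Average turnaround = (3+32+19+11) / 4 = 65/4 = 16.25

16.25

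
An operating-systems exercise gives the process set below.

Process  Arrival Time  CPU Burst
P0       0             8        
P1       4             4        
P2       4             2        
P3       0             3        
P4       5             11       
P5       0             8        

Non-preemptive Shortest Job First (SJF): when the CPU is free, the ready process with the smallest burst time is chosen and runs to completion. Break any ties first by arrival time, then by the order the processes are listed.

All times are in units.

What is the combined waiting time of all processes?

56

Timeline: | P3 0-3 | P0 3-11 | P2 11-13 | P1 13-17 | P5 17-25 | P4 25-36 |
Completion: P0=11  P1=17  P2=13  P3=3  P4=36  P5=25
Waiting = turnaround − burst: P0=3, P1=9, P2=7, P3=0, P4=20, P5=17
Total waiting = 3 + 9 + 7 + 0 + 20 + 17 = 56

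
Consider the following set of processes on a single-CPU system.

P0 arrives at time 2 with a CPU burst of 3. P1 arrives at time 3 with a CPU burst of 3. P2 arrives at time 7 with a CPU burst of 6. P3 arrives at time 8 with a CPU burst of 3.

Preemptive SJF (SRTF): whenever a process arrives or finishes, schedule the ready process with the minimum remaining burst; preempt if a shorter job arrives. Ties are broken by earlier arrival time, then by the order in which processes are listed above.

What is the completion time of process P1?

Gantt: | idle 0-2 | P0 2-5 | P1 5-8 | P3 8-11 | P2 11-17 |
Completion: P0=5  P1=8  P2=17  P3=11
Turnaround (C−A): P0=3  P1=5  P2=10  P3=3

8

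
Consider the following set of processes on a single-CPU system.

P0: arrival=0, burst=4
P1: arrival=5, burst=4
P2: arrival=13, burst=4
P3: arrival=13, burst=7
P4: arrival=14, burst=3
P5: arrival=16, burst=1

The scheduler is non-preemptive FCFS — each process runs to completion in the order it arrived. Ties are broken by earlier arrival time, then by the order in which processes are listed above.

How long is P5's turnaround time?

Gantt: | P0 0-4 | idle 4-5 | P1 5-9 | idle 9-13 | P2 13-17 | P3 17-24 | P4 24-27 | P5 27-28 |
Completion: P0=4  P1=9  P2=17  P3=24  P4=27  P5=28
Turnaround (C−A): P0=4  P1=4  P2=4  P3=11  P4=13  P5=12
Turnaround(P5) = completion − arrival = 28 − 16 = 12

12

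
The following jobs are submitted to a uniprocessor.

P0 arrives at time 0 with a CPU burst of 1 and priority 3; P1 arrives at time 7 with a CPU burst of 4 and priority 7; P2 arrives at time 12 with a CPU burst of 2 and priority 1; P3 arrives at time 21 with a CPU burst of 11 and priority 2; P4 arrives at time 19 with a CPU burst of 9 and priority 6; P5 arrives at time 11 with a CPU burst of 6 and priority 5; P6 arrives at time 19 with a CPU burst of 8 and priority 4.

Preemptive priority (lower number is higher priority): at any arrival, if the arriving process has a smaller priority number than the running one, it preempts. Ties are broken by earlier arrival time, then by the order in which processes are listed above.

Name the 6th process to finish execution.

P6

Timeline: | P0 0-1 | idle 1-7 | P1 7-11 | P5 11-12 | P2 12-14 | P5 14-19 | P6 19-21 | P3 21-32 | P6 32-38 | P4 38-47 |
Completion: P0=1  P1=11  P2=14  P3=32  P4=47  P5=19  P6=38
Turnaround (C−A): P0=1  P1=4  P2=2  P3=11  P4=28  P5=8  P6=19
Finish order: P0 → P1 → P2 → P5 → P3 → P6 → P4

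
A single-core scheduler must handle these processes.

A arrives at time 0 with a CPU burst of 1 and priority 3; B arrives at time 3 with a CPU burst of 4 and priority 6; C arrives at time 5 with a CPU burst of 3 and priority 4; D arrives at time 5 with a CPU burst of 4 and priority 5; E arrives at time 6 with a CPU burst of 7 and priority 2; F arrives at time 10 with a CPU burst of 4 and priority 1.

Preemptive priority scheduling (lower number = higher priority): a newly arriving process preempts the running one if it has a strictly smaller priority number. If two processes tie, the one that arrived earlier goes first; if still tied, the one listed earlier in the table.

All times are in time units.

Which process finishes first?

A

Timeline: | A 0-1 | idle 1-3 | B 3-5 | C 5-6 | E 6-10 | F 10-14 | E 14-17 | C 17-19 | D 19-23 | B 23-25 |
Completion: A=1  B=25  C=19  D=23  E=17  F=14
Turnaround (C−A): A=1  B=22  C=14  D=18  E=11  F=4
Finish order: A → F → E → C → D → B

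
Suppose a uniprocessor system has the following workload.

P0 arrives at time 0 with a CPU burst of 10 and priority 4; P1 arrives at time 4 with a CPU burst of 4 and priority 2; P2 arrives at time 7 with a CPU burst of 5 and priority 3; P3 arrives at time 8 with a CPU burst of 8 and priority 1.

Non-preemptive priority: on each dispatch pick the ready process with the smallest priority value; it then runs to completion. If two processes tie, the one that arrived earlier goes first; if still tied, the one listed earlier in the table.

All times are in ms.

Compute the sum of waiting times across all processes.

31

Timeline: | P0 0-10 | P3 10-18 | P1 18-22 | P2 22-27 |
Completion: P0=10  P1=22  P2=27  P3=18
Turnaround (C−A): P0=10  P1=18  P2=20  P3=10
Waiting = turnaround − burst: P0=0, P1=14, P2=15, P3=2
Total waiting = 0 + 14 + 15 + 2 = 31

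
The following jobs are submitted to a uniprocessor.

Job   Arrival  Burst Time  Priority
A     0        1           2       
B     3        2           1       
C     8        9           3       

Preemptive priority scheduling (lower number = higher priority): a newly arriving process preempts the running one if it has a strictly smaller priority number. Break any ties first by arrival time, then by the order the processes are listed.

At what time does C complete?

17

Schedule: | A 0-1 | idle 1-3 | B 3-5 | idle 5-8 | C 8-17 |
Completion: A=1  B=5  C=17
Turnaround (C−A): A=1  B=2  C=9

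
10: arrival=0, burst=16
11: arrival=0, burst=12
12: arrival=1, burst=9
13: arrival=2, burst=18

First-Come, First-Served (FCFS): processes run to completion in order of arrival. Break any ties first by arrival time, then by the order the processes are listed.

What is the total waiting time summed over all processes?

78

Schedule: | 10 0-16 | 11 16-28 | 12 28-37 | 13 37-55 |
Completion: 10=16  11=28  12=37  13=55
Turnaround (C−A): 10=16  11=28  12=36  13=53
Waiting = turnaround − burst: 10=0, 11=16, 12=27, 13=35
Total waiting = 0 + 16 + 27 + 35 = 78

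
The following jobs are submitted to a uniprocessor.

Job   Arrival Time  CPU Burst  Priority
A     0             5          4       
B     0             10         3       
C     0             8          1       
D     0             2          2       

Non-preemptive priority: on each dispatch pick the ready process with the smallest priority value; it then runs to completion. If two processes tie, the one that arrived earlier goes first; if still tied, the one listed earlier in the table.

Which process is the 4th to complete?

Timeline: | C 0-8 | D 8-10 | B 10-20 | A 20-25 |
Completion: A=25  B=20  C=8  D=10
Turnaround (C−A): A=25  B=20  C=8  D=10
Finish order: C → D → B → A

A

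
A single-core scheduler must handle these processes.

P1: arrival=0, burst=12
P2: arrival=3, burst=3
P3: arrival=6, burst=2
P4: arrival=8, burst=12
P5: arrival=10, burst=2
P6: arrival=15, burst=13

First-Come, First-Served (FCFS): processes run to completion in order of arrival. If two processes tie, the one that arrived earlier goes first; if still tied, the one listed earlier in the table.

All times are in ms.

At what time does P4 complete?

Timeline: | P1 0-12 | P2 12-15 | P3 15-17 | P4 17-29 | P5 29-31 | P6 31-44 |
Completion: P1=12  P2=15  P3=17  P4=29  P5=31  P6=44

29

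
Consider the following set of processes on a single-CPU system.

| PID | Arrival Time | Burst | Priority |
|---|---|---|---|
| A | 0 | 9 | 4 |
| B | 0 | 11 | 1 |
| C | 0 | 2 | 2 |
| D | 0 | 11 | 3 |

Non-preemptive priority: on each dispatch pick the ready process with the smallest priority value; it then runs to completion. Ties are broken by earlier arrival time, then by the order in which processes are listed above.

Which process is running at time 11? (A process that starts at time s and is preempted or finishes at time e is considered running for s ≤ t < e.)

Schedule: | B 0-11 | C 11-13 | D 13-24 | A 24-33 |
Completion: A=33  B=11  C=13  D=24
Turnaround (C−A): A=33  B=11  C=13  D=24

C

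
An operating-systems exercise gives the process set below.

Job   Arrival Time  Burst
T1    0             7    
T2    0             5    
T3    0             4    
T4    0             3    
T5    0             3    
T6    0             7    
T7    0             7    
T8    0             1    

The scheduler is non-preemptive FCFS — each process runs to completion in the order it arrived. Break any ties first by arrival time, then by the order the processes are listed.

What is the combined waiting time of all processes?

141

Timeline: | T1 0-7 | T2 7-12 | T3 12-16 | T4 16-19 | T5 19-22 | T6 22-29 | T7 29-36 | T8 36-37 |
Completion: T1=7  T2=12  T3=16  T4=19  T5=22  T6=29  T7=36  T8=37
Turnaround (C−A): T1=7  T2=12  T3=16  T4=19  T5=22  T6=29  T7=36  T8=37
Waiting = turnaround − burst: T1=0, T2=7, T3=12, T4=16, T5=19, T6=22, T7=29, T8=36
Total waiting = 0 + 7 + 12 + 16 + 19 + 22 + 29 + 36 = 141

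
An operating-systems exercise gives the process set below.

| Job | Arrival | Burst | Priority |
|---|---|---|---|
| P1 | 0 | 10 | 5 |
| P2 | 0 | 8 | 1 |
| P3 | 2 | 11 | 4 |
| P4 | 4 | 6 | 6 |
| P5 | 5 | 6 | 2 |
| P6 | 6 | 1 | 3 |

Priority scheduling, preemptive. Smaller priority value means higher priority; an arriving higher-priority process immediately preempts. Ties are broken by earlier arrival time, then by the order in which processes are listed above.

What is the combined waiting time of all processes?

82

Timeline: | P2 0-8 | P5 8-14 | P6 14-15 | P3 15-26 | P1 26-36 | P4 36-42 |
Completion: P1=36  P2=8  P3=26  P4=42  P5=14  P6=15
Turnaround (C−A): P1=36  P2=8  P3=24  P4=38  P5=9  P6=9
Waiting = turnaround − burst: P1=26, P2=0, P3=13, P4=32, P5=3, P6=8
Total waiting = 26 + 0 + 13 + 32 + 3 + 8 = 82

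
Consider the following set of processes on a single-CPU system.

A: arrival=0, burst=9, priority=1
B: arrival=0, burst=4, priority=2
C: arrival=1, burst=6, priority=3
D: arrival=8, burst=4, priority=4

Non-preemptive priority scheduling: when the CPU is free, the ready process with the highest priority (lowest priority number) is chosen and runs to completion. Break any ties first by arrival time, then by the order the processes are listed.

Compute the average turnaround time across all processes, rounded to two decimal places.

13.75

Timeline: | A 0-9 | B 9-13 | C 13-19 | D 19-23 |
Completion: A=9  B=13  C=19  D=23
Turnaround (C−A): A=9  B=13  C=18  D=15
Turnaround times: A=9, B=13, C=18, D=15
Average turnaround = (9+13+18+15) / 4 = 55/4 = 13.75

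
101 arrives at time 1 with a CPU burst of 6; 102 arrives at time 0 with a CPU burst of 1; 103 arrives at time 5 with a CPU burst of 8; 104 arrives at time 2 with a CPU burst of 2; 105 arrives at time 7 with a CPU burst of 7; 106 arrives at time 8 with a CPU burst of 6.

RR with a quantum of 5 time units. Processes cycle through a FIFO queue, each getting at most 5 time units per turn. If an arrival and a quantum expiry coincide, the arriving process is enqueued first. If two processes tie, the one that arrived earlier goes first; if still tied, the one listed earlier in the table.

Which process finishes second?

Gantt: | 102 0-1 | 101 1-6 | 104 6-8 | 103 8-13 | 101 13-14 | 105 14-19 | 106 19-24 | 103 24-27 | 105 27-29 | 106 29-30 |
Completion: 101=14  102=1  103=27  104=8  105=29  106=30
Finish order: 102 → 104 → 101 → 103 → 105 → 106

104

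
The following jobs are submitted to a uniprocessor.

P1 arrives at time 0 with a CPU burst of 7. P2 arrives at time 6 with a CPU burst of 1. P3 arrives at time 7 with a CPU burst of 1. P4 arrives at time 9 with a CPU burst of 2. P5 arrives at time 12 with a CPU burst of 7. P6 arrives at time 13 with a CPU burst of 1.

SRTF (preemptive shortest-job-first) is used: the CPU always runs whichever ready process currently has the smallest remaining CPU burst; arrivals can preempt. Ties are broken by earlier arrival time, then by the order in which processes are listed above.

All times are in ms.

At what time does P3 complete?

Gantt: | P1 0-7 | P2 7-8 | P3 8-9 | P4 9-11 | idle 11-12 | P5 12-13 | P6 13-14 | P5 14-20 |
Completion: P1=7  P2=8  P3=9  P4=11  P5=20  P6=14

9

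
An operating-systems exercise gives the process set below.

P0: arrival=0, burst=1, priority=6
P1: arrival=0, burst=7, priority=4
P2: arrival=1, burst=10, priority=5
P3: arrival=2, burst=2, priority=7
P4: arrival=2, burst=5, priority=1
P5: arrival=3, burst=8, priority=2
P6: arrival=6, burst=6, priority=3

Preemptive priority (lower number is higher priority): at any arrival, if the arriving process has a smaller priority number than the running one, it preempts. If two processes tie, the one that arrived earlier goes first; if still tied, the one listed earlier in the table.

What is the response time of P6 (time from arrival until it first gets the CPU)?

Schedule: | P1 0-2 | P4 2-7 | P5 7-15 | P6 15-21 | P1 21-26 | P2 26-36 | P0 36-37 | P3 37-39 |
Completion: P0=37  P1=26  P2=36  P3=39  P4=7  P5=15  P6=21
Turnaround (C−A): P0=37  P1=26  P2=35  P3=37  P4=5  P5=12  P6=15
Response(P6) = first start − arrival = 15 − 6 = 9

9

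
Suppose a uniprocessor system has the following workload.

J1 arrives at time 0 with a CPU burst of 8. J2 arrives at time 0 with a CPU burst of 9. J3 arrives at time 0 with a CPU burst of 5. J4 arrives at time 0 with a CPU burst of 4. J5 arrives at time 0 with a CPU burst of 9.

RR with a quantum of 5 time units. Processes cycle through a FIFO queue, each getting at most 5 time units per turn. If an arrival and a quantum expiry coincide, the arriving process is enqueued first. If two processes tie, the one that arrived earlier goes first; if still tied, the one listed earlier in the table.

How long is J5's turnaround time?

35

Timeline: | J1 0-5 | J2 5-10 | J3 10-15 | J4 15-19 | J5 19-24 | J1 24-27 | J2 27-31 | J5 31-35 |
Completion: J1=27  J2=31  J3=15  J4=19  J5=35
Turnaround (C−A): J1=27  J2=31  J3=15  J4=19  J5=35
Turnaround(J5) = completion − arrival = 35 − 0 = 35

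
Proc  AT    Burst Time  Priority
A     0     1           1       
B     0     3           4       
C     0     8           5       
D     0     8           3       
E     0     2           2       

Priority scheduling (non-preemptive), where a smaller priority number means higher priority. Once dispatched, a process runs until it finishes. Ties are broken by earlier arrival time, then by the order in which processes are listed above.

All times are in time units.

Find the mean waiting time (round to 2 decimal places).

5.80

Schedule: | A 0-1 | E 1-3 | D 3-11 | B 11-14 | C 14-22 |
Completion: A=1  B=14  C=22  D=11  E=3
Turnaround (C−A): A=1  B=14  C=22  D=11  E=3
Waiting times: A=0, B=11, C=14, D=3, E=1
Average waiting = (0+11+14+3+1) / 5 = 29/5 = 5.80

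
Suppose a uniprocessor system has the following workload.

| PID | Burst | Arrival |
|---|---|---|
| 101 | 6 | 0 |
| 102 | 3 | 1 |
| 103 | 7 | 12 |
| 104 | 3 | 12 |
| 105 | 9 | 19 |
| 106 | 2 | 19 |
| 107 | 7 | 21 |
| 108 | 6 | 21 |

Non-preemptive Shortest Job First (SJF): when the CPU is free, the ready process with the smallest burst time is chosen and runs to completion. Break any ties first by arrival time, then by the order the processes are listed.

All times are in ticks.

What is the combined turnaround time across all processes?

Schedule: | 101 0-6 | 102 6-9 | idle 9-12 | 104 12-15 | 103 15-22 | 106 22-24 | 108 24-30 | 107 30-37 | 105 37-46 |
Completion: 101=6  102=9  103=22  104=15  105=46  106=24  107=37  108=30
Turnaround (C−A): 101=6  102=8  103=10  104=3  105=27  106=5  107=16  108=9
Turnaround = completion − arrival: 101=6, 102=8, 103=10, 104=3, 105=27, 106=5, 107=16, 108=9
Total turnaround = 6 + 8 + 10 + 3 + 27 + 5 + 16 + 9 = 84

84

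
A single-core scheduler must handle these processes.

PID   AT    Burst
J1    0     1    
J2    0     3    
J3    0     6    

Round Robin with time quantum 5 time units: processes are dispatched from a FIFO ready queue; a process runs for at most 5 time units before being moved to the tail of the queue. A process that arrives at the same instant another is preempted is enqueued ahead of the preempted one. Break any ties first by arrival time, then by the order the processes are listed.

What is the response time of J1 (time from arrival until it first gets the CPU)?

Timeline: | J1 0-1 | J2 1-4 | J3 4-10 |
Completion: J1=1  J2=4  J3=10
Turnaround (C−A): J1=1  J2=4  J3=10
Response(J1) = first start − arrival = 0 − 0 = 0

0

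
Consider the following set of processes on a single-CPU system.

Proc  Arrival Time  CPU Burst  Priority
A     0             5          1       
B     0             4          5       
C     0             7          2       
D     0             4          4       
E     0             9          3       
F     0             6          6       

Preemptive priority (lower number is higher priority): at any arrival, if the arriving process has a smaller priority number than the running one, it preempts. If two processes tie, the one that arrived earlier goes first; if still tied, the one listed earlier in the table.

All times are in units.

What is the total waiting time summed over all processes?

Timeline: | A 0-5 | C 5-12 | E 12-21 | D 21-25 | B 25-29 | F 29-35 |
Completion: A=5  B=29  C=12  D=25  E=21  F=35
Turnaround (C−A): A=5  B=29  C=12  D=25  E=21  F=35
Waiting = turnaround − burst: A=0, B=25, C=5, D=21, E=12, F=29
Total waiting = 0 + 25 + 5 + 21 + 12 + 29 = 92

92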